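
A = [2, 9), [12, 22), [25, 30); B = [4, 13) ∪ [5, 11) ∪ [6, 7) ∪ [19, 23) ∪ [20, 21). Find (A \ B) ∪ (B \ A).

Second set merges to [4, 13), [19, 23).
A \ B = [2, 4), [13, 19), [25, 30).
B \ A = [9, 12), [22, 23).
Union of the two gives the symmetric difference.

[2, 4) ∪ [9, 12) ∪ [13, 19) ∪ [22, 23) ∪ [25, 30)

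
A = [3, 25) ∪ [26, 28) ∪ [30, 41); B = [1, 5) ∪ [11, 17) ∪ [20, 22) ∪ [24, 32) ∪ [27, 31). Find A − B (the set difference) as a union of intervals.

Merge the second list: [1, 5), [11, 17), [20, 22), [24, 32).
[3, 25) minus B → [5, 11), [17, 20), [22, 24).
[26, 28): fully covered by B → removed.
[30, 41) minus B → [32, 41).

[5, 11) ∪ [17, 20) ∪ [22, 24) ∪ [32, 41)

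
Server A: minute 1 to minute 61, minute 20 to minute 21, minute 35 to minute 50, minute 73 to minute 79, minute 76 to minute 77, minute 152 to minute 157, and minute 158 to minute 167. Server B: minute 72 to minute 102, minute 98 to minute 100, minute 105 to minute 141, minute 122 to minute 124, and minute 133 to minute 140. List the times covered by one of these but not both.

minute 1 to minute 61, minute 72 to minute 73, minute 79 to minute 102, minute 105 to minute 141, minute 152 to minute 157, minute 158 to minute 167

A, merged: minute 1 to minute 61, minute 73 to minute 79, minute 152 to minute 157, minute 158 to minute 167.
B, merged: minute 72 to minute 102, minute 105 to minute 141.
Only in the first: minute 1 to minute 61, minute 152 to minute 157, minute 158 to minute 167.
Only in the second: minute 72 to minute 73, minute 79 to minute 102, minute 105 to minute 141.
Together these are the periods covered by exactly one.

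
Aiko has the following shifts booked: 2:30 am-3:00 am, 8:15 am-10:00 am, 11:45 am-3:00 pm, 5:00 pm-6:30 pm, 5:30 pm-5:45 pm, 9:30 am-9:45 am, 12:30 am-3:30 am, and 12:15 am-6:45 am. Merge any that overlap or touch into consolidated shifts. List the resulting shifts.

Sort by start: 12:15 am–6:45 am, 12:30 am–3:30 am, 2:30 am–3:00 am, 8:15 am–10:00 am, 9:30 am–9:45 am, 11:45 am–3:00 pm, 5:00 pm–6:30 pm, 5:30 pm–5:45 pm.
12:30 am–3:30 am overlaps/touches 12:15 am–6:45 am → extend to 12:15 am–6:45 am.
2:30 am–3:00 am overlaps/touches 12:15 am–6:45 am → extend to 12:15 am–6:45 am.
8:15 am–10:00 am is disjoint → start new block.
9:30 am–9:45 am overlaps/touches 8:15 am–10:00 am → extend to 8:15 am–10:00 am.
11:45 am–3:00 pm is disjoint → start new block.
5:00 pm–6:30 pm is disjoint → start new block.
5:30 pm–5:45 pm overlaps/touches 5:00 pm–6:30 pm → extend to 5:00 pm–6:30 pm.

12:15 am–6:45 am, 8:15 am–10:00 am, 11:45 am–3:00 pm, 5:00 pm–6:30 pm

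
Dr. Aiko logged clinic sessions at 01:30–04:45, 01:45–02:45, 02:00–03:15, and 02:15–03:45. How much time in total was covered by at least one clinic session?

3 h 15 min

Merged: 01:30-04:45.
Length: 3 h 15 min.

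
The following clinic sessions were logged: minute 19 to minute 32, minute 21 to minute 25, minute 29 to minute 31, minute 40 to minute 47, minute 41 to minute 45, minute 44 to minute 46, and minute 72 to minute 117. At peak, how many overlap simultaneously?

3

Sweep endpoints in order; track running count of active intervals.
Peak of 3 reached at minute 44.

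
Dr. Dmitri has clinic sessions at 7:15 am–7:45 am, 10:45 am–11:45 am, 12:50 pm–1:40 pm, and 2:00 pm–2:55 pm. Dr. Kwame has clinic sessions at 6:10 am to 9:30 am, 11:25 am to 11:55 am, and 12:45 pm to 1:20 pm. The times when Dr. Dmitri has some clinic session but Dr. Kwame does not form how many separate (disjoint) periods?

A \ B = 10:45 am–11:25 am, 1:20 pm–1:40 pm, 2:00 pm–2:55 pm.
That is 3 disjoint pieces.

3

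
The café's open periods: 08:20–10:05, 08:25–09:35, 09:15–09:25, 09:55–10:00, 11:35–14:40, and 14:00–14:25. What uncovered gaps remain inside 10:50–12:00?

10:50–11:35

Covered (merged): 08:20–10:05, 11:35–14:40.
Uncovered inside 10:50–12:00: 10:50–11:35.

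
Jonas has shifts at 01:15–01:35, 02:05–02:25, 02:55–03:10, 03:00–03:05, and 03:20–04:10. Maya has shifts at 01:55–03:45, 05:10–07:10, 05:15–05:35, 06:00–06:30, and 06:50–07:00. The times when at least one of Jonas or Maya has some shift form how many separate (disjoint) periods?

First set merges to 01:15-01:35, 02:05-02:25, 02:55-03:10, 03:20-04:10.
Second set merges to 01:55-03:45, 05:10-07:10.
A ∪ B = 01:15-01:35, 01:55-04:10, 05:10-07:10.
That is 3 disjoint pieces.

3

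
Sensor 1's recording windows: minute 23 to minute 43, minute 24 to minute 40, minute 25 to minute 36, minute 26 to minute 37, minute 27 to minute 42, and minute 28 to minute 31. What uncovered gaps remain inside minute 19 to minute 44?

After merging, the occupied span is minute 23 to minute 43.
Complement within minute 19 to minute 44: minute 19 to minute 23, minute 43 to minute 44.

minute 19 to minute 23, minute 43 to minute 44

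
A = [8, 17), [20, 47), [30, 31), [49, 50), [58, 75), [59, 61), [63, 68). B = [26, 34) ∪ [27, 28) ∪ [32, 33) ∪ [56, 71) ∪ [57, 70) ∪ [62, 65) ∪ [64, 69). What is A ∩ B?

First set merges to [8, 17), [20, 47), [49, 50), [58, 75).
Second set merges to [26, 34), [56, 71).
[8, 17): no overlap with the second set.
[20, 47) meets the second set on [26, 34).
[49, 50): no overlap with the second set.
[58, 75) meets the second set on [58, 71).

[26, 34) ∪ [58, 71)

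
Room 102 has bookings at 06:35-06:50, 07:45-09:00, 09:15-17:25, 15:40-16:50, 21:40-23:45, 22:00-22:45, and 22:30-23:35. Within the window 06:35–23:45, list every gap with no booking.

06:50–07:45, 09:00–09:15, 17:25–21:40

After merging, the occupied span is 06:35–06:50, 07:45–09:00, 09:15–17:25, 21:40–23:45.
Complement within 06:35–23:45: 06:50–07:45, 09:00–09:15, 17:25–21:40.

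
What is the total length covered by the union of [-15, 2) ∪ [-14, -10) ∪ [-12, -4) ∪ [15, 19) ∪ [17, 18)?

Merged: [-15, 2), [15, 19).
Lengths: 17 + 4 = 21.

21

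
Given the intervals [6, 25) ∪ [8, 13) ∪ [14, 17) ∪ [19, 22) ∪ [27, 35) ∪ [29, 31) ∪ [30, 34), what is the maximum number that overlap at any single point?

Walk the sorted start/end points keeping a running depth.
The depth first hits 3 at 30.

3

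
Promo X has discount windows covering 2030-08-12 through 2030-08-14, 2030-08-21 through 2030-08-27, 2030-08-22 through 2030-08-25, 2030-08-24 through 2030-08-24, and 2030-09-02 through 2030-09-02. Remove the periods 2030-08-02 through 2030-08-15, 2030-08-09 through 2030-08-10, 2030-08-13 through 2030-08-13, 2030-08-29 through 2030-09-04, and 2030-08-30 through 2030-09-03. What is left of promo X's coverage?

2030-08-21 through 2030-08-27

A, merged: 2030-08-12 through 2030-08-14, 2030-08-21 through 2030-08-27, 2030-09-02 through 2030-09-02.
B, merged: 2030-08-02 through 2030-08-15, 2030-08-29 through 2030-09-04.
2030-08-12 through 2030-08-14 lies entirely inside B → drops out.
2030-08-21 through 2030-08-27 is untouched.
2030-09-02 through 2030-09-02 lies entirely inside B → drops out.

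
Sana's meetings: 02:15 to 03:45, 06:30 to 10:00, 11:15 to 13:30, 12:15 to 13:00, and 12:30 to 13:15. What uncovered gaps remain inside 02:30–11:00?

Covered (merged): 02:15-03:45, 06:30-10:00, 11:15-13:30.
Uncovered inside 02:30-11:00: 03:45-06:30, 10:00-11:00.

03:45-06:30, 10:00-11:00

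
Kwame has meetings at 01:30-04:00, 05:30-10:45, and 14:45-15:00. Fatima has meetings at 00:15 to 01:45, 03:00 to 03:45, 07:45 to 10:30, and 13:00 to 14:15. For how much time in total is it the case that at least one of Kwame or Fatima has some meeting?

A ∪ B = 00:15-04:00, 05:30-10:45, 13:00-14:15, 14:45-15:00.
Total: 3 h 45 min + 5 h 15 min + 1 h 15 min + 15 min = 10 h 30 min.

10 h 30 min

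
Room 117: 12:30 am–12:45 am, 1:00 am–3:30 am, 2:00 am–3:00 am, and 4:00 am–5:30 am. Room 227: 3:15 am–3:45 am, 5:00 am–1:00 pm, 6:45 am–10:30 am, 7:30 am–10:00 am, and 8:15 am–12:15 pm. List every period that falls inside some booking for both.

Merge the first list: 12:30 am–12:45 am, 1:00 am–3:30 am, 4:00 am–5:30 am.
Merge the second list: 3:15 am–3:45 am, 5:00 am–1:00 pm.
12:30 am–12:45 am: no overlap with the second set.
1:00 am–3:30 am meets the second set on 3:15 am–3:30 am.
4:00 am–5:30 am meets the second set on 5:00 am–5:30 am.

3:15 am–3:30 am, 5:00 am–5:30 am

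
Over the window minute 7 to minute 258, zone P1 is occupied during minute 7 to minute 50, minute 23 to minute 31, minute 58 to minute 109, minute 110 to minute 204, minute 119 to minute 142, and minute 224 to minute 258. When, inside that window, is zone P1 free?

Covered (merged): minute 7 to minute 50, minute 58 to minute 109, minute 110 to minute 204, minute 224 to minute 258.
Uncovered inside minute 7 to minute 258: minute 50 to minute 58, minute 109 to minute 110, minute 204 to minute 224.

minute 50 to minute 58, minute 109 to minute 110, minute 204 to minute 224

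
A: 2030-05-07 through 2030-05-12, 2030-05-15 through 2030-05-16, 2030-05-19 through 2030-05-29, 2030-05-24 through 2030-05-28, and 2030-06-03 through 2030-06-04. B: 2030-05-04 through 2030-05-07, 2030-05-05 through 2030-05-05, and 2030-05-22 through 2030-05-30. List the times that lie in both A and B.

2030-05-07 through 2030-05-07, 2030-05-22 through 2030-05-29

A, merged: 2030-05-07 through 2030-05-12, 2030-05-15 through 2030-05-16, 2030-05-19 through 2030-05-29, 2030-06-03 through 2030-06-04.
B, merged: 2030-05-04 through 2030-05-07, 2030-05-22 through 2030-05-30.
2030-05-07 through 2030-05-12 overlaps B on 2030-05-07 through 2030-05-07.
2030-05-15 through 2030-05-16 falls entirely outside B.
2030-05-19 through 2030-05-29 overlaps B on 2030-05-22 through 2030-05-29.
2030-06-03 through 2030-06-04 falls entirely outside B.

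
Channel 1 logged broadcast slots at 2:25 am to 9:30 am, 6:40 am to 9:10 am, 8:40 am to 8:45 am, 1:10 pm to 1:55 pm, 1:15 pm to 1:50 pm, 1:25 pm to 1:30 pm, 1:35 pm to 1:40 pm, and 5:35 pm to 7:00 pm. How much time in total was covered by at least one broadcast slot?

9 h 15 min

Merged: 2:25 am-9:30 am, 1:10 pm-1:55 pm, 5:35 pm-7:00 pm.
Lengths: 7 h 5 min + 45 min + 1 h 25 min = 9 h 15 min.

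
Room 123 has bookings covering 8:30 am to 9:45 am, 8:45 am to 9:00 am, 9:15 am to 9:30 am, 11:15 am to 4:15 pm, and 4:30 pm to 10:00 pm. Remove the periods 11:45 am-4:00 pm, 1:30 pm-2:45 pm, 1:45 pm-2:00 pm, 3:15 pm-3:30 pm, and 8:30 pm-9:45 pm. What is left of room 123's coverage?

8:30 am–9:45 am, 11:15 am–11:45 am, 4:00 pm–4:15 pm, 4:30 pm–8:30 pm, 9:45 pm–10:00 pm

A, merged: 8:30 am–9:45 am, 11:15 am–4:15 pm, 4:30 pm–10:00 pm.
B, merged: 11:45 am–4:00 pm, 8:30 pm–9:45 pm.
8:30 am–9:45 am: nothing removed.
11:15 am–4:15 pm \ B = 11:15 am–11:45 am, 4:00 pm–4:15 pm.
4:30 pm–10:00 pm \ B = 4:30 pm–8:30 pm, 9:45 pm–10:00 pm.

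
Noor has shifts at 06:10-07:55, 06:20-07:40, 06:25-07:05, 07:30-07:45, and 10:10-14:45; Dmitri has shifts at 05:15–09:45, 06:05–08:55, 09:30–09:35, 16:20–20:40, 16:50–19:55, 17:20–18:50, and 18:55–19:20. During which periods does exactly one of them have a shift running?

First set merges to 06:10-07:55, 10:10-14:45.
Second set merges to 05:15-09:45, 16:20-20:40.
Only in the first: 10:10-14:45.
Only in the second: 05:15-06:10, 07:55-09:45, 16:20-20:40.
Together these are the periods covered by exactly one.

05:15-06:10, 07:55-09:45, 10:10-14:45, 16:20-20:40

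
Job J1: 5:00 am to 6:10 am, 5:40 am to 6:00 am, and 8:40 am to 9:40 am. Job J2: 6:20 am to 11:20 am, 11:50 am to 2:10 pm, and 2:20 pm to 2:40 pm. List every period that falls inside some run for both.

Merge the first list: 5:00 am–6:10 am, 8:40 am–9:40 am.
5:00 am–6:10 am: no overlap with the second set.
8:40 am–9:40 am meets the second set on 8:40 am–9:40 am.

8:40 am–9:40 am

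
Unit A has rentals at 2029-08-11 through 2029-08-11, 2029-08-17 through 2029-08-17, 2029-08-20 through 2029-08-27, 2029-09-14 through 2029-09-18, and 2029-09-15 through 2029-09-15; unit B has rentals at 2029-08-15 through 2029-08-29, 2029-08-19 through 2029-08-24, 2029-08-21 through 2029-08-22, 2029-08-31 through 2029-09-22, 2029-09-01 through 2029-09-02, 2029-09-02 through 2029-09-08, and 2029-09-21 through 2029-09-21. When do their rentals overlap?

2029-08-17 through 2029-08-17, 2029-08-20 through 2029-08-27, 2029-09-14 through 2029-09-18

A, merged: 2029-08-11 through 2029-08-11, 2029-08-17 through 2029-08-17, 2029-08-20 through 2029-08-27, 2029-09-14 through 2029-09-18.
B, merged: 2029-08-15 through 2029-08-29, 2029-08-31 through 2029-09-22.
2029-08-11 through 2029-08-11: no overlap with the second set.
2029-08-17 through 2029-08-17 meets the second set on 2029-08-17 through 2029-08-17.
2029-08-20 through 2029-08-27 meets the second set on 2029-08-20 through 2029-08-27.
2029-09-14 through 2029-09-18 meets the second set on 2029-09-14 through 2029-09-18.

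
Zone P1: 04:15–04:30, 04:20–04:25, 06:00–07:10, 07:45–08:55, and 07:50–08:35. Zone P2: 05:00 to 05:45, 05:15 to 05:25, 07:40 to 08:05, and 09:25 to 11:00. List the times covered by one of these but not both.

04:15-04:30, 05:00-05:45, 06:00-07:10, 07:40-07:45, 08:05-08:55, 09:25-11:00

A, merged: 04:15-04:30, 06:00-07:10, 07:45-08:55.
B, merged: 05:00-05:45, 07:40-08:05, 09:25-11:00.
Only in the first: 04:15-04:30, 06:00-07:10, 08:05-08:55.
Only in the second: 05:00-05:45, 07:40-07:45, 09:25-11:00.
Together these are the periods covered by exactly one.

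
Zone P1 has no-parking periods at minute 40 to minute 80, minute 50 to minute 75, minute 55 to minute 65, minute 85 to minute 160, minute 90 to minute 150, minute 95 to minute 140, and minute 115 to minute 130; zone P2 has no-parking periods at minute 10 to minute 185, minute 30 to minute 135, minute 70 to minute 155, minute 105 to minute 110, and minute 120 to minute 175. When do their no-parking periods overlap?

Merge the first list: minute 40 to minute 80, minute 85 to minute 160.
Merge the second list: minute 10 to minute 185.
minute 40 to minute 80 ∩ B → minute 40 to minute 80.
minute 85 to minute 160 ∩ B → minute 85 to minute 160.

minute 40 to minute 80, minute 85 to minute 160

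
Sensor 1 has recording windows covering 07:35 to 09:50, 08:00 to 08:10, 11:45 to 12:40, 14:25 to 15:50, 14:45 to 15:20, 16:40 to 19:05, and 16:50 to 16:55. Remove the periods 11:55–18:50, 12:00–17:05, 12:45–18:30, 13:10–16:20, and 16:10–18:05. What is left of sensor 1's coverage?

A, merged: 07:35–09:50, 11:45–12:40, 14:25–15:50, 16:40–19:05.
B, merged: 11:55–18:50.
07:35–09:50: nothing removed.
11:45–12:40 \ B = 11:45–11:55.
14:25–15:50: entirely removed.
16:40–19:05 \ B = 18:50–19:05.

07:35–09:50, 11:45–11:55, 18:50–19:05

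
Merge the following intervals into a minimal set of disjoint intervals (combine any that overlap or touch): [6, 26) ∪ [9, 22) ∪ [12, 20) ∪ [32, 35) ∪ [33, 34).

[6, 26) ∪ [32, 35)

[9, 22) overlaps/touches [6, 26) → extend to [6, 26).
[12, 20) overlaps/touches [6, 26) → extend to [6, 26).
[32, 35) is disjoint → start new block.
[33, 34) overlaps/touches [32, 35) → extend to [32, 35).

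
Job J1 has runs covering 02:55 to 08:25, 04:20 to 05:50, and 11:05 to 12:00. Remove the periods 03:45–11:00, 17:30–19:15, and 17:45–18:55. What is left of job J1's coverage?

02:55–03:45, 11:05–12:00

First set merges to 02:55–08:25, 11:05–12:00.
Second set merges to 03:45–11:00, 17:30–19:15.
02:55–08:25 \ B = 02:55–03:45.
11:05–12:00: nothing removed.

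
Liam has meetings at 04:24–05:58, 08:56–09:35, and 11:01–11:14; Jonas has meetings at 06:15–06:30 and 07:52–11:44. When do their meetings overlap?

04:24-05:58: no overlap with the second set.
08:56-09:35 meets the second set on 08:56-09:35.
11:01-11:14 meets the second set on 11:01-11:14.

08:56-09:35, 11:01-11:14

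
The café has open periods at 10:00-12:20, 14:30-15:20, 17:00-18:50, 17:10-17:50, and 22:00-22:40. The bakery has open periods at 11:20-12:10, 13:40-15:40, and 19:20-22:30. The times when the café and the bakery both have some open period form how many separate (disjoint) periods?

Merge the first list: 10:00–12:20, 14:30–15:20, 17:00–18:50, 22:00–22:40.
A ∩ B = 11:20–12:10, 14:30–15:20, 22:00–22:30.
That is 3 disjoint pieces.

3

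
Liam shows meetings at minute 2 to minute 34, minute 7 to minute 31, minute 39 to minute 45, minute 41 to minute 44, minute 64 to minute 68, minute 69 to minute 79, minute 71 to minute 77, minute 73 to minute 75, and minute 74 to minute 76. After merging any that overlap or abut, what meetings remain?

minute 2 to minute 34, minute 39 to minute 45, minute 64 to minute 68, minute 69 to minute 79

minute 7 to minute 31 overlaps/touches minute 2 to minute 34 → extend to minute 2 to minute 34.
minute 39 to minute 45 is disjoint → start new block.
minute 41 to minute 44 overlaps/touches minute 39 to minute 45 → extend to minute 39 to minute 45.
minute 64 to minute 68 is disjoint → start new block.
minute 69 to minute 79 is disjoint → start new block.
minute 71 to minute 77 overlaps/touches minute 69 to minute 79 → extend to minute 69 to minute 79.
minute 73 to minute 75 overlaps/touches minute 69 to minute 79 → extend to minute 69 to minute 79.
minute 74 to minute 76 overlaps/touches minute 69 to minute 79 → extend to minute 69 to minute 79.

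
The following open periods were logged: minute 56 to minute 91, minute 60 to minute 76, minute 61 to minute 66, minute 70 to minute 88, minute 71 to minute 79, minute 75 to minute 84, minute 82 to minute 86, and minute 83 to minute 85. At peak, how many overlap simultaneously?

5

Walk the sorted start/end points keeping a running depth.
The depth first hits 5 at minute 75.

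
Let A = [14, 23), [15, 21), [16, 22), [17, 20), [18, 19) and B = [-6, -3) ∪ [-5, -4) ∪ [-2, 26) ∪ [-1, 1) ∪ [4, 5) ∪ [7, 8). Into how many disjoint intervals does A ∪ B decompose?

First set merges to [14, 23).
Second set merges to [-6, -3), [-2, 26).
A ∪ B = [-6, -3), [-2, 26).
That is 2 disjoint pieces.

2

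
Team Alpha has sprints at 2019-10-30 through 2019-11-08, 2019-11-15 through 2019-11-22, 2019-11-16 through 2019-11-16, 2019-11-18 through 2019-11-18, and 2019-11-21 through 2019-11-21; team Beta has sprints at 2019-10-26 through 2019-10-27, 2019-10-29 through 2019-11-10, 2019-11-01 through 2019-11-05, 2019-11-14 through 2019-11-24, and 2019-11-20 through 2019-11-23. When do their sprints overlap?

First set merges to 2019-10-30 through 2019-11-08, 2019-11-15 through 2019-11-22.
Second set merges to 2019-10-26 through 2019-10-27, 2019-10-29 through 2019-11-10, 2019-11-14 through 2019-11-24.
2019-10-30 through 2019-11-08 meets the second set on 2019-10-30 through 2019-11-08.
2019-11-15 through 2019-11-22 meets the second set on 2019-11-15 through 2019-11-22.

2019-10-30 through 2019-11-08, 2019-11-15 through 2019-11-22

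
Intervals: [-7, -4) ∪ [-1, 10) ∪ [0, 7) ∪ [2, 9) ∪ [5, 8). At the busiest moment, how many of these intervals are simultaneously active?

4

Sweep endpoints in order; track running count of active intervals.
Peak of 4 reached at 5.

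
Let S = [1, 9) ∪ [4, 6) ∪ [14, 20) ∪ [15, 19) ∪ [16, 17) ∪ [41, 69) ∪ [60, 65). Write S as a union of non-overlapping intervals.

[4, 6) overlaps/touches [1, 9) → extend to [1, 9).
[14, 20) is disjoint → start new block.
[15, 19) overlaps/touches [14, 20) → extend to [14, 20).
[16, 17) overlaps/touches [14, 20) → extend to [14, 20).
[41, 69) is disjoint → start new block.
[60, 65) overlaps/touches [41, 69) → extend to [41, 69).

[1, 9) ∪ [14, 20) ∪ [41, 69)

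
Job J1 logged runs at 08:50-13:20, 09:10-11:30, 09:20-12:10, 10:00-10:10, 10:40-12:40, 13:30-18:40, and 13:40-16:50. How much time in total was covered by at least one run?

9 h 40 min

Merged: 08:50–13:20, 13:30–18:40.
Lengths: 4 h 30 min + 5 h 10 min = 9 h 40 min.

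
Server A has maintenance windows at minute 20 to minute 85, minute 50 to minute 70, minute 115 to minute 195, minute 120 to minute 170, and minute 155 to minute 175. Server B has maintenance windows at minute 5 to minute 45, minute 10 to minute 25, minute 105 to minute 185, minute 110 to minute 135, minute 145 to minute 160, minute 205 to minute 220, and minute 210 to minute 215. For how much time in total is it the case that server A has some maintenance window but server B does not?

A, merged: minute 20 to minute 85, minute 115 to minute 195.
B, merged: minute 5 to minute 45, minute 105 to minute 185, minute 205 to minute 220.
A \ B = minute 45 to minute 85, minute 185 to minute 195.
Total: 40 minutes + 10 minutes = 50 minutes.

50 minutes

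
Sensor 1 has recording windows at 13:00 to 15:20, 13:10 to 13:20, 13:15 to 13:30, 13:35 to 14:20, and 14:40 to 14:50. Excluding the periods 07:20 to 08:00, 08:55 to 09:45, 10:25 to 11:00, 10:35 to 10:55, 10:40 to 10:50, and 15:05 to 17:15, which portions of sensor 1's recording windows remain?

First set merges to 13:00-15:20.
Second set merges to 07:20-08:00, 08:55-09:45, 10:25-11:00, 15:05-17:15.
13:00-15:20 with B removed leaves 13:00-15:05.

13:00-15:05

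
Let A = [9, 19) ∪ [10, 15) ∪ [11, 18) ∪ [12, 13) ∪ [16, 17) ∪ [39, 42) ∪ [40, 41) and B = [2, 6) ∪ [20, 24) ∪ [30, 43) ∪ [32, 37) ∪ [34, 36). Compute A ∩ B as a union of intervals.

[39, 42)

First set merges to [9, 19), [39, 42).
Second set merges to [2, 6), [20, 24), [30, 43).
[9, 19) falls entirely outside B.
[39, 42) overlaps B on [39, 42).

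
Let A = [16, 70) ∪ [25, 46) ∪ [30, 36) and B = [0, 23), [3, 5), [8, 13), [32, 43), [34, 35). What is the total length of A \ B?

36

First set merges to [16, 70).
Second set merges to [0, 23), [32, 43).
A \ B = [23, 32), [43, 70).
Total: 9 + 27 = 36.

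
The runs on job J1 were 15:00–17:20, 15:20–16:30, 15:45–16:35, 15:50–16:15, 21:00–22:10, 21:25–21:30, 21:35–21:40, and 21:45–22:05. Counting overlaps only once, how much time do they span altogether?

3 h 30 min

Merged: 15:00–17:20, 21:00–22:10.
Lengths: 2 h 20 min + 1 h 10 min = 3 h 30 min.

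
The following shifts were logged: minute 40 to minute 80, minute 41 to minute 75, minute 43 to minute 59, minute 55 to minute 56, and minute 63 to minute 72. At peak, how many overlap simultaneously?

4

Walk the sorted start/end points keeping a running depth.
The depth first hits 4 at minute 55.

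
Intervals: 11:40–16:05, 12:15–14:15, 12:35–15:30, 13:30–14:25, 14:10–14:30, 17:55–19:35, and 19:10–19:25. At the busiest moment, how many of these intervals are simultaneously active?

5

Walk the sorted start/end points keeping a running depth.
The depth first hits 5 at 14:10.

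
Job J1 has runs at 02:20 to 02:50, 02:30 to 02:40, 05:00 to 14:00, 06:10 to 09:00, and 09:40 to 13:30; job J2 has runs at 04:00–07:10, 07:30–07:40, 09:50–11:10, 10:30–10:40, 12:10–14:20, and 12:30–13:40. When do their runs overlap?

05:00–07:10, 07:30–07:40, 09:50–11:10, 12:10–14:00

A, merged: 02:20–02:50, 05:00–14:00.
B, merged: 04:00–07:10, 07:30–07:40, 09:50–11:10, 12:10–14:20.
02:20–02:50 falls entirely outside B.
05:00–14:00 overlaps B on 05:00–07:10, 07:30–07:40, 09:50–11:10, 12:10–14:00.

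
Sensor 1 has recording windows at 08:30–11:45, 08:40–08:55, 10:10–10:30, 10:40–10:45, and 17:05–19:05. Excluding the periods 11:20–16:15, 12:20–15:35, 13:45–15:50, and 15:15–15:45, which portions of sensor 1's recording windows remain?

08:30-11:20, 17:05-19:05

A, merged: 08:30-11:45, 17:05-19:05.
B, merged: 11:20-16:15.
08:30-11:45 with B removed leaves 08:30-11:20.
17:05-19:05 is untouched.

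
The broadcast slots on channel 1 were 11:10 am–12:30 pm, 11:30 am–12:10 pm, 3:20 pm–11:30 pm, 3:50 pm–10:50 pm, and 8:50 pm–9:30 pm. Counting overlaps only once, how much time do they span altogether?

Merged: 11:10 am–12:30 pm, 3:20 pm–11:30 pm.
Lengths: 1 h 20 min + 8 h 10 min = 9 h 30 min.

9 h 30 min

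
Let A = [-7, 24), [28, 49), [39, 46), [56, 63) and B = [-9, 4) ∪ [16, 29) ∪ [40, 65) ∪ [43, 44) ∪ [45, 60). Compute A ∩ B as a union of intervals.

[-7, 4) ∪ [16, 24) ∪ [28, 29) ∪ [40, 49) ∪ [56, 63)

Merge the first list: [-7, 24), [28, 49), [56, 63).
Merge the second list: [-9, 4), [16, 29), [40, 65).
[-7, 24) ∩ B → [-7, 4), [16, 24).
[28, 49) ∩ B → [28, 29), [40, 49).
[56, 63) ∩ B → [56, 63).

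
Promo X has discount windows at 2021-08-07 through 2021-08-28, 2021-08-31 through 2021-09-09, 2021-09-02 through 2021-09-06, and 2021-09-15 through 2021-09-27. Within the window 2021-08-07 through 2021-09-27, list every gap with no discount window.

2021-08-29 through 2021-08-30, 2021-09-10 through 2021-09-14

Covered (merged): 2021-08-07 through 2021-08-28, 2021-08-31 through 2021-09-09, 2021-09-15 through 2021-09-27.
Gaps within 2021-08-07 through 2021-09-27: 2021-08-29 through 2021-08-30, 2021-09-10 through 2021-09-14.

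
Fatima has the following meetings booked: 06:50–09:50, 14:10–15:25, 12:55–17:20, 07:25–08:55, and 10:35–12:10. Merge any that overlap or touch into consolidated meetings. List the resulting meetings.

06:50–09:50, 10:35–12:10, 12:55–17:20

Sort by start: 06:50–09:50, 07:25–08:55, 10:35–12:10, 12:55–17:20, 14:10–15:25.
07:25–08:55 overlaps/touches 06:50–09:50 → extend to 06:50–09:50.
10:35–12:10 is disjoint → start new block.
12:55–17:20 is disjoint → start new block.
14:10–15:25 overlaps/touches 12:55–17:20 → extend to 12:55–17:20.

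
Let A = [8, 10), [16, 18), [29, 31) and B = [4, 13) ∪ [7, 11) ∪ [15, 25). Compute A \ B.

[29, 31)

Merge the second list: [4, 13), [15, 25).
[8, 10): fully covered by B → removed.
[16, 18): fully covered by B → removed.
[29, 31): no B overlap → unchanged.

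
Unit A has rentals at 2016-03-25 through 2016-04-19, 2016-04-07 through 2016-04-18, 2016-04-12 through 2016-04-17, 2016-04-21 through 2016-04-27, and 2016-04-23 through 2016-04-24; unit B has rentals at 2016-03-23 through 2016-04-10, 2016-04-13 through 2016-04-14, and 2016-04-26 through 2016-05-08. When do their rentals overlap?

A, merged: 2016-03-25 through 2016-04-19, 2016-04-21 through 2016-04-27.
2016-03-25 through 2016-04-19 overlaps B on 2016-03-25 through 2016-04-10, 2016-04-13 through 2016-04-14.
2016-04-21 through 2016-04-27 overlaps B on 2016-04-26 through 2016-04-27.

2016-03-25 through 2016-04-10, 2016-04-13 through 2016-04-14, 2016-04-26 through 2016-04-27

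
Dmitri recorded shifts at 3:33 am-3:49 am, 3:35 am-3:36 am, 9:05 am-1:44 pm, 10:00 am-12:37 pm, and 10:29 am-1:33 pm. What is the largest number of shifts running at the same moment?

3

Walk the sorted start/end points keeping a running depth.
The depth first hits 3 at 10:29 am.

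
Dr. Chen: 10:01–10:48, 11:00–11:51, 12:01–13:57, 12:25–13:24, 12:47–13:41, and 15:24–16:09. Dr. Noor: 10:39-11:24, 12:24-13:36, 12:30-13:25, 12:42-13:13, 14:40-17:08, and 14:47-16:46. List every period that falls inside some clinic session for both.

10:39-10:48, 11:00-11:24, 12:24-13:36, 15:24-16:09

First set merges to 10:01-10:48, 11:00-11:51, 12:01-13:57, 15:24-16:09.
Second set merges to 10:39-11:24, 12:24-13:36, 14:40-17:08.
10:01-10:48 ∩ B → 10:39-10:48.
11:00-11:51 ∩ B → 11:00-11:24.
12:01-13:57 ∩ B → 12:24-13:36.
15:24-16:09 ∩ B → 15:24-16:09.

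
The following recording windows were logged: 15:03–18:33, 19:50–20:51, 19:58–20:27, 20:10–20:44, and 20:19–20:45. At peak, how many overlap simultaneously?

At 20:19, 4 of the intervals are simultaneously active.
No point has more.

4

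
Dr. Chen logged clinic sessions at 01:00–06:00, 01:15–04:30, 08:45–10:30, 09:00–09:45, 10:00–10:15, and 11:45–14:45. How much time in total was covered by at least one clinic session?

9 h 45 min

Merged: 01:00-06:00, 08:45-10:30, 11:45-14:45.
Lengths: 5 h + 1 h 45 min + 3 h = 9 h 45 min.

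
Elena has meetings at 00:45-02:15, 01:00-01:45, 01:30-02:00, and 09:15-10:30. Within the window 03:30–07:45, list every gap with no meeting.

After merging, the occupied span is 00:45–02:15, 09:15–10:30.
Gaps within 03:30–07:45: 03:30–07:45.

03:30–07:45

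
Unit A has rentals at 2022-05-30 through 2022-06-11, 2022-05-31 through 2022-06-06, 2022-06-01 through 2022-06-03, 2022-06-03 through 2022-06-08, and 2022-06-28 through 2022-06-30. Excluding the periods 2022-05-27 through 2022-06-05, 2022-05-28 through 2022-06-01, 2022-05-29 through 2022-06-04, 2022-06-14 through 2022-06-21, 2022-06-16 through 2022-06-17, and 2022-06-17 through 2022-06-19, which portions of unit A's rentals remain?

2022-06-06 through 2022-06-11, 2022-06-28 through 2022-06-30

First set merges to 2022-05-30 through 2022-06-11, 2022-06-28 through 2022-06-30.
Second set merges to 2022-05-27 through 2022-06-05, 2022-06-14 through 2022-06-21.
2022-05-30 through 2022-06-11 \ B = 2022-06-06 through 2022-06-11.
2022-06-28 through 2022-06-30: nothing removed.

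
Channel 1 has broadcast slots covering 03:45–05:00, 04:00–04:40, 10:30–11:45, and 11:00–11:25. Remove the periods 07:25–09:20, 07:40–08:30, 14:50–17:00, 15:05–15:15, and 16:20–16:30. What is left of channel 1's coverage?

A, merged: 03:45–05:00, 10:30–11:45.
B, merged: 07:25–09:20, 14:50–17:00.
03:45–05:00 is untouched.
10:30–11:45 is untouched.

03:45–05:00, 10:30–11:45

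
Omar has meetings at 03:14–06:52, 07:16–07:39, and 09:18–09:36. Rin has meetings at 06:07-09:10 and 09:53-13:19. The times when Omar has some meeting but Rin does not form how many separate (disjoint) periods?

2

A \ B = 03:14–06:07, 09:18–09:36.
That is 2 disjoint pieces.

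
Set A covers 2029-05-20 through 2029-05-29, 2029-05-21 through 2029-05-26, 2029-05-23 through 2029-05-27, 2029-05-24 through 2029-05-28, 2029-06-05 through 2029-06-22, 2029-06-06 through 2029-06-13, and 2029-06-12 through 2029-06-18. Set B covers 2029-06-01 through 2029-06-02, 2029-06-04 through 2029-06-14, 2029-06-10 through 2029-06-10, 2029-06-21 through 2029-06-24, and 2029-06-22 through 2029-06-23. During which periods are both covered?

2029-06-05 through 2029-06-14, 2029-06-21 through 2029-06-22

A, merged: 2029-05-20 through 2029-05-29, 2029-06-05 through 2029-06-22.
B, merged: 2029-06-01 through 2029-06-02, 2029-06-04 through 2029-06-14, 2029-06-21 through 2029-06-24.
2029-05-20 through 2029-05-29: no overlap with the second set.
2029-06-05 through 2029-06-22 meets the second set on 2029-06-05 through 2029-06-14, 2029-06-21 through 2029-06-22.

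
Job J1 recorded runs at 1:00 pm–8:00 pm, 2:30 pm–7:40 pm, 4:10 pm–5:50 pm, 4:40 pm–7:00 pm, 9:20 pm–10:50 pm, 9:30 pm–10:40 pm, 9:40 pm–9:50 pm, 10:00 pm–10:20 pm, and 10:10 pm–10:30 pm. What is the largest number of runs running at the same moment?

Sweep endpoints in order; track running count of active intervals.
Peak of 4 reached at 4:40 pm.

4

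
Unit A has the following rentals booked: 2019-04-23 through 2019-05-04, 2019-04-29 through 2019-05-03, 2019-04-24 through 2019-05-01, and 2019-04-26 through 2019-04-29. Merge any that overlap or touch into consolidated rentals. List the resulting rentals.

Sort by start: 2019-04-23 through 2019-05-04, 2019-04-24 through 2019-05-01, 2019-04-26 through 2019-04-29, 2019-04-29 through 2019-05-03.
2019-04-24 through 2019-05-01 overlaps/touches 2019-04-23 through 2019-05-04 → extend to 2019-04-23 through 2019-05-04.
2019-04-26 through 2019-04-29 overlaps/touches 2019-04-23 through 2019-05-04 → extend to 2019-04-23 through 2019-05-04.
2019-04-29 through 2019-05-03 overlaps/touches 2019-04-23 through 2019-05-04 → extend to 2019-04-23 through 2019-05-04.

2019-04-23 through 2019-05-04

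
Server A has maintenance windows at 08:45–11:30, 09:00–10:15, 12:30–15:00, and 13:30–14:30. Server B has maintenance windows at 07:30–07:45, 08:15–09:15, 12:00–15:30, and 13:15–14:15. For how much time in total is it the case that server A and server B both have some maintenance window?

3 h

Merge the first list: 08:45–11:30, 12:30–15:00.
Merge the second list: 07:30–07:45, 08:15–09:15, 12:00–15:30.
A ∩ B = 08:45–09:15, 12:30–15:00.
Total: 30 min + 2 h 30 min = 3 h.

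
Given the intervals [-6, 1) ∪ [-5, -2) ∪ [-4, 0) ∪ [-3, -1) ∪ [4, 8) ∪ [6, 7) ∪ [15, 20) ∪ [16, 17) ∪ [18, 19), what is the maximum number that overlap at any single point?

4

Sweep endpoints in order; track running count of active intervals.
Peak of 4 reached at -3.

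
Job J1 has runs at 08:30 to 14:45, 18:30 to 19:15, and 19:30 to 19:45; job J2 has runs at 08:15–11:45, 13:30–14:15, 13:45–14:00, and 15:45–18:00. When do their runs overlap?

Merge the second list: 08:15–11:45, 13:30–14:15, 15:45–18:00.
08:30–14:45 meets the second set on 08:30–11:45, 13:30–14:15.
18:30–19:15: no overlap with the second set.
19:30–19:45: no overlap with the second set.

08:30–11:45, 13:30–14:15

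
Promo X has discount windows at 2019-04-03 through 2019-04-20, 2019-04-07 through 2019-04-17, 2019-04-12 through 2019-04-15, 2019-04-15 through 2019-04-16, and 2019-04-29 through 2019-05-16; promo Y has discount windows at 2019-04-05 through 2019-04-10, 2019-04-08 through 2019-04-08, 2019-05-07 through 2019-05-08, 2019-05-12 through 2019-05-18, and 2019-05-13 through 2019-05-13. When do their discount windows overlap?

2019-04-05 through 2019-04-10, 2019-05-07 through 2019-05-08, 2019-05-12 through 2019-05-16

First set merges to 2019-04-03 through 2019-04-20, 2019-04-29 through 2019-05-16.
Second set merges to 2019-04-05 through 2019-04-10, 2019-05-07 through 2019-05-08, 2019-05-12 through 2019-05-18.
2019-04-03 through 2019-04-20 ∩ B → 2019-04-05 through 2019-04-10.
2019-04-29 through 2019-05-16 ∩ B → 2019-05-07 through 2019-05-08, 2019-05-12 through 2019-05-16.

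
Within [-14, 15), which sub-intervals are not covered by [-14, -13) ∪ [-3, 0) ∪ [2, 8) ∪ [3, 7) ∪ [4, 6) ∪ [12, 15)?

[-13, -3) ∪ [0, 2) ∪ [8, 12)

After merging, the occupied span is [-14, -13), [-3, 0), [2, 8), [12, 15).
Complement within [-14, 15): [-13, -3), [0, 2), [8, 12).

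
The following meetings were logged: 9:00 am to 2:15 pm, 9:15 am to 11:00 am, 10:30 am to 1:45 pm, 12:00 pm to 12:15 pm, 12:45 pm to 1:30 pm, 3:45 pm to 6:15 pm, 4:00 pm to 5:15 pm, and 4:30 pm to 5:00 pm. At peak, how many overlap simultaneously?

Sweep endpoints in order; track running count of active intervals.
Peak of 3 reached at 10:30 am.

3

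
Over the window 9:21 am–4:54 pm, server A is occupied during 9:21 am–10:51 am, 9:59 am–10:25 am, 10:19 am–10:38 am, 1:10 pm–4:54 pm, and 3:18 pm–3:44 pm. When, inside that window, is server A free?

10:51 am–1:10 pm

After merging, the occupied span is 9:21 am–10:51 am, 1:10 pm–4:54 pm.
Gaps within 9:21 am–4:54 pm: 10:51 am–1:10 pm.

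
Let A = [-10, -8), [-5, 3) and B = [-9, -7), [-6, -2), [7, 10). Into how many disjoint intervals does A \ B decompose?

A \ B = [-10, -9), [-2, 3).
That is 2 disjoint pieces.

2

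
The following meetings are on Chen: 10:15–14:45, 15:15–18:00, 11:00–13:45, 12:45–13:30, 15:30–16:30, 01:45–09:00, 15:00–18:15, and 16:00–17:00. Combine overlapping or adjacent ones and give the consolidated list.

Sort by start: 01:45–09:00, 10:15–14:45, 11:00–13:45, 12:45–13:30, 15:00–18:15, 15:15–18:00, 15:30–16:30, 16:00–17:00.
10:15–14:45 is disjoint → start new block.
11:00–13:45 overlaps/touches 10:15–14:45 → extend to 10:15–14:45.
12:45–13:30 overlaps/touches 10:15–14:45 → extend to 10:15–14:45.
15:00–18:15 is disjoint → start new block.
15:15–18:00 overlaps/touches 15:00–18:15 → extend to 15:00–18:15.
15:30–16:30 overlaps/touches 15:00–18:15 → extend to 15:00–18:15.
16:00–17:00 overlaps/touches 15:00–18:15 → extend to 15:00–18:15.

01:45–09:00, 10:15–14:45, 15:00–18:15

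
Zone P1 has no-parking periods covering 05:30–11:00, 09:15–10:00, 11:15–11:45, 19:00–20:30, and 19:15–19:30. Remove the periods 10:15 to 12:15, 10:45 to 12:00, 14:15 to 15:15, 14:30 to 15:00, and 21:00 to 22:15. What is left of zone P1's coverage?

05:30–10:15, 19:00–20:30

A, merged: 05:30–11:00, 11:15–11:45, 19:00–20:30.
B, merged: 10:15–12:15, 14:15–15:15, 21:00–22:15.
05:30–11:00 with B removed leaves 05:30–10:15.
11:15–11:45 lies entirely inside B → drops out.
19:00–20:30 is untouched.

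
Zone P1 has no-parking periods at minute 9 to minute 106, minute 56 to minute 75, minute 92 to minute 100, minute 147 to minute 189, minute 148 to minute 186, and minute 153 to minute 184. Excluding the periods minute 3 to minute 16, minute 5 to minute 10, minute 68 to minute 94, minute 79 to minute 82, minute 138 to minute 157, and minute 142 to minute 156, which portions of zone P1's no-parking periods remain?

minute 16 to minute 68, minute 94 to minute 106, minute 157 to minute 189

A, merged: minute 9 to minute 106, minute 147 to minute 189.
B, merged: minute 3 to minute 16, minute 68 to minute 94, minute 138 to minute 157.
minute 9 to minute 106 with B removed leaves minute 16 to minute 68, minute 94 to minute 106.
minute 147 to minute 189 with B removed leaves minute 157 to minute 189.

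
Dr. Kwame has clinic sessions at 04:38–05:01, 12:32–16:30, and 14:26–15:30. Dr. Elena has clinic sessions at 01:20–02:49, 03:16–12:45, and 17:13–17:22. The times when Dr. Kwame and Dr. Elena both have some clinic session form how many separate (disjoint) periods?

2

First set merges to 04:38–05:01, 12:32–16:30.
A ∩ B = 04:38–05:01, 12:32–12:45.
That is 2 disjoint pieces.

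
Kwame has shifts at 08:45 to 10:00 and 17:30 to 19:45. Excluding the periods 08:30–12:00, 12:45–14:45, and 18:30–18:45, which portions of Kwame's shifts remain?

08:45–10:00: entirely removed.
17:30–19:45 \ B = 17:30–18:30, 18:45–19:45.

17:30–18:30, 18:45–19:45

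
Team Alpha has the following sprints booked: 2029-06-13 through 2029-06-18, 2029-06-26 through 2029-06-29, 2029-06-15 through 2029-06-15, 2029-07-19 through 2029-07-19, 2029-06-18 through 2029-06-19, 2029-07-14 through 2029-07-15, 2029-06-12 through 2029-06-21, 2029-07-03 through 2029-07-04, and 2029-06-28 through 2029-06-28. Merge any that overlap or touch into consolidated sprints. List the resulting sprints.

Sort by start: 2029-06-12 through 2029-06-21, 2029-06-13 through 2029-06-18, 2029-06-15 through 2029-06-15, 2029-06-18 through 2029-06-19, 2029-06-26 through 2029-06-29, 2029-06-28 through 2029-06-28, 2029-07-03 through 2029-07-04, 2029-07-14 through 2029-07-15, 2029-07-19 through 2029-07-19.
2029-06-13 through 2029-06-18 overlaps/touches 2029-06-12 through 2029-06-21 → extend to 2029-06-12 through 2029-06-21.
2029-06-15 through 2029-06-15 overlaps/touches 2029-06-12 through 2029-06-21 → extend to 2029-06-12 through 2029-06-21.
2029-06-18 through 2029-06-19 overlaps/touches 2029-06-12 through 2029-06-21 → extend to 2029-06-12 through 2029-06-21.
2029-06-26 through 2029-06-29 is disjoint → start new block.
2029-06-28 through 2029-06-28 overlaps/touches 2029-06-26 through 2029-06-29 → extend to 2029-06-26 through 2029-06-29.
2029-07-03 through 2029-07-04 is disjoint → start new block.
2029-07-14 through 2029-07-15 is disjoint → start new block.
2029-07-19 through 2029-07-19 is disjoint → start new block.

2029-06-12 through 2029-06-21, 2029-06-26 through 2029-06-29, 2029-07-03 through 2029-07-04, 2029-07-14 through 2029-07-15, 2029-07-19 through 2029-07-19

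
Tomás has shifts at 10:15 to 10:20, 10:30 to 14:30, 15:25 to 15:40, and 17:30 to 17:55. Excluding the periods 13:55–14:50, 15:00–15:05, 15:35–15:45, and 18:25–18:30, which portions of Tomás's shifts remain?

10:15–10:20: nothing removed.
10:30–14:30 \ B = 10:30–13:55.
15:25–15:40 \ B = 15:25–15:35.
17:30–17:55: nothing removed.

10:15–10:20, 10:30–13:55, 15:25–15:35, 17:30–17:55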